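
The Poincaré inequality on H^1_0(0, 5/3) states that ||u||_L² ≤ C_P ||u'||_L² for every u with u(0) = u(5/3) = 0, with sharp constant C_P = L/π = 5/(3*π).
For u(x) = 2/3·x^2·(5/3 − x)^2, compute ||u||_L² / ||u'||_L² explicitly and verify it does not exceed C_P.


||u||_L² / ||u'||_L² = 5*sqrt(3)/18 < C_P = 5/(3*π).

u(x) = 2/3·x^2·(5/3 − x)^2, so u'(x) = 4*x*(3*x - 5)*(6*x - 5)/27.
u(x) = 2/3·x^2·(5/3 − x)^2 vanishes at x = 0 and x = 5/3, so u ∈ H^1_0(0, 5/3). Differentiate via the product rule and integrate the resulting polynomials term by term.
  ∫_0^5/3 u² dx = ∫_0^5/3 (4*x^8/9 - 80*x^7/27 + 200*x^6/27 - 2000*x^5/243 + 2500*x^4/729) dx. Term by term:
    ∫_0^5/3 4*x^8/9 dx = 7812500/1594323;  ∫_0^5/3 -80*x^7/27 dx = -3906250/177147;  ∫_0^5/3 200*x^6/27 dx = 15625000/413343;
    ∫_0^5/3 -2000*x^5/243 dx = -15625000/531441;  ∫_0^5/3 2500*x^4/729 dx = 1562500/177147.
  Sum: 7812500/1594323 − 3906250/177147 + 15625000/413343 − 15625000/531441 + 1562500/177147 = 781250/11160261.
  ∫_0^5/3 (u')² dx = ∫_0^5/3 (64*x^6/9 - 320*x^5/9 + 5200*x^4/81 - 4000*x^3/81 + 10000*x^2/729) dx. Term by term:
    ∫_0^5/3 64*x^6/9 dx = 5000000/137781;  ∫_0^5/3 -320*x^5/9 dx = -2500000/19683;  ∫_0^5/3 5200*x^4/81 dx = 3250000/19683;
    ∫_0^5/3 -4000*x^3/81 dx = -625000/6561;  ∫_0^5/3 10000*x^2/729 dx = 1250000/59049.
  Sum: 5000000/137781 − 2500000/19683 + 3250000/19683 − 625000/6561 + 1250000/59049 = 125000/413343.
∫_0^5/3 u² dx = 781250/11160261, so ||u||_L² = 625*sqrt(42)/15309.
∫_0^5/3 (u')² dx = 125000/413343, so ||u'||_L² = 250*sqrt(14)/1701.
Ratio ||u||_L² / ||u'||_L² = 5*sqrt(3)/18.
Sharp Poincaré constant on H^1_0(0, 5/3) is C_P = L/π = 5/(3*π), achieved by sin(3*π/5·x).
A polynomial bump cannot attain the sharp Poincaré constant (only the first sine eigenfunction does), so the ratio is strictly less than C_P, consistent with ||u||_L² ≤ C_P ||u'||_L².


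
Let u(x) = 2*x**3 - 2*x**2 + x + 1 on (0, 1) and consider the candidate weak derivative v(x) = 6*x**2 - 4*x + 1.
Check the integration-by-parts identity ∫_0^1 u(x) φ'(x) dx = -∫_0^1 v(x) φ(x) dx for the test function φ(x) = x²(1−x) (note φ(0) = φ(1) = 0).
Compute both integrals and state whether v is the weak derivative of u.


LHS = -1/12, RHS = -1/12. Yes, v = u' weakly.

u(x) = 2*x**3 - 2*x**2 + x + 1, classical derivative u'(x) = 6*x**2 - 4*x + 1.
φ(x) = x²(1−x), so φ'(x) = x*(2 - 3*x).
Note φ(0) = φ(1) = 0, so the boundary term u·φ vanishes.
LHS = ∫_0^1 u(x) φ'(x) dx = ∫_0^1 (-6*x^5 + 10*x^4 - 7*x^3 - x^2 + 2*x) dx. Term by term:
  ∫_0^1 -6*x^5 dx = -1;  ∫_0^1 10*x^4 dx = 2;  ∫_0^1 -7*x^3 dx = -7/4;
  ∫_0^1 -x^2 dx = -1/3;  ∫_0^1 2*x dx = 1.
Sum: -1 + 2 − 7/4 − 1/3 + 1 = -1/12.
So LHS = -1/12.
∫_0^1 v(x) φ(x) dx = ∫_0^1 (-6*x^5 + 10*x^4 - 5*x^3 + x^2) dx. Term by term:
  ∫_0^1 -6*x^5 dx = -1;  ∫_0^1 10*x^4 dx = 2;  ∫_0^1 -5*x^3 dx = -5/4;
  ∫_0^1 x^2 dx = 1/3.
Sum: -1 + 2 − 5/4 + 1/3 = 1/12.
So RHS = -∫_0^1 v(x) φ(x) dx = -1/12.
LHS = RHS, so the identity holds for this test φ.
Moreover u is smooth here and v(x) = u'(x) = 6*x**2 - 4*x + 1 pointwise, so the identity holds for every test function. Hence v is the weak derivative of u.


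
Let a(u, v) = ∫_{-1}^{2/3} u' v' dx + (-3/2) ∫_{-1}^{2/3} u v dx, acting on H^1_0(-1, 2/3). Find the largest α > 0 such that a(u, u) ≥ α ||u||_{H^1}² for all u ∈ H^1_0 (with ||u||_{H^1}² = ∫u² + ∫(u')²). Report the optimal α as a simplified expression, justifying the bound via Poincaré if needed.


α = 3*(-25 + 6*π^2)/(2*(25 + 9*π^2))

Coercivity of a(·,·) on H^1_0(-1, 2/3) means a(u, u) ≥ α ||u||_{H^1}² for every u ∈ H^1_0.
The interval has length L = 5/3, and Poincaré/coercivity depend only on L. Here a(u, u) = ∫(u')² + (-3/2)·∫u².
Here c = -3/2 < 0 with |c| < (π/L)² = 9*π^2/25, so coercivity still holds. The condition a(u,u) ≥ α||u||_{H^1}² reads (1−α)∫(u')² ≥ (α−c)∫u². Any admissible α is ≤ 1 (rapidly oscillating u have ∫u²/∫(u')² → 0), and α = 1 would force 0 ≥ (1−c)∫u², impossible since c < 1; so 1−α > 0. By the sharp Poincaré inequality on H^1_0 of an interval of length L, ∫(u')² ≥ (π/L)²∫u² with equality for the first sine mode sin(π(x−x₀)/L) (x₀ the left endpoint), so the inequality holds for all u iff (1−α)(π/L)² ≥ α − c, i.e. α ≤ ((π/L)² + c)/((π/L)² + 1) = (1 + c(L/π)²)/(1 + (L/π)²). (Direct route, valid since c ≤ 0: Poincaré gives c∫u² ≥ c(L/π)²∫(u')², so a(u,u) ≥ (1 + c(L/π)²)∫(u')², while ||u||_{H^1}² ≤ (1 + (L/π)²)∫(u')²; dividing yields the same α.) With (π/L)² = 9*π^2/25 and c = -3/2, the largest admissible constant is α = ((π/L)² + c)/((π/L)² + 1).
Simplifying, α = 3*(-25 + 6*π^2)/(2*(25 + 9*π^2)).


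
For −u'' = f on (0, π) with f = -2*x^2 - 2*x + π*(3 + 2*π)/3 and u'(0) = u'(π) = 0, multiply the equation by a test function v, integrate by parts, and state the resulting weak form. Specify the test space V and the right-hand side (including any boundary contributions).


V = H^1(0, π) (no boundary constraint on v; u is determined up to an additive constant); weak form: ∫_0^π u'v' dx = ∫_0^π (-2*x^2 - 2*x + π*(3 + 2*π)/3) v dx for all v ∈ V.

Multiply both sides by a test function v and integrate from 0 to π:
  ∫_0^π −u''(x) v(x) dx = ∫_0^π f(x) v(x) dx.
Integrate the LHS by parts once:
  ∫_0^π −u'' v dx = −[u'(x) v(x)]_0^π + ∫_0^π u'(x) v'(x) dx.
Thus ∫_0^π u'(x) v'(x) dx = ∫_0^π f(x) v(x) dx + [u'(x) v(x)]_0^π.
Choose V so that boundary terms are either known or forced to vanish.
u has homogeneous Neumann: u'(0) = u'(π) = 0. So [u' v]_0^π = 0·v(π) − 0·v(0) = 0 for any v; take V = H^1(0, π).
Weak formulation: find u (satisfying any essential BC) such that ∫_0^π u'(x) v'(x) dx = ∫_0^π f v dx for all v ∈ V (homogeneous Neumann, so boundary terms vanish).
Substituting f(x) = -2*x^2 - 2*x + π*(3 + 2*π)/3, the right-hand side is ∫_0^π (-2*x^2 - 2*x + π*(3 + 2*π)/3) v dx.
Compatibility check (pure Neumann): taking v ≡ 1 ∈ V gives 0 = ∫_0^π f dx + (0) − (0), i.e. ∫_0^π f dx must equal u'(0) − u'(π) = 0. Indeed ∫_0^π (-2*x^2 - 2*x + π*(3 + 2*π)/3) dx = 0, so the data are compatible. The solution is then unique only up to an additive constant (fix it e.g. by requiring ∫_0^π u dx = 0).


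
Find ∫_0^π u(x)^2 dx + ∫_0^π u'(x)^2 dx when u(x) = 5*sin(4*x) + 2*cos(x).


||u||_{H^1(0,π)}^2 = 64/3 + 433*π/2

u'(x) = -2*sin(x) + 20*cos(4*x).
Expand u² and (u')² and integrate term by term on (0, π), using: for integers n ≥ 1, ∫_0^π sin²(nx) dx = ∫_0^π cos²(nx) dx = π/2; for n ≠ n', ∫_0^π sin(nx)sin(n'x) dx = ∫_0^π cos(nx)cos(n'x) dx = 0; and by product-to-sum, ∫_0^π sin(nx)cos(n'x) dx = ½∫_0^π [sin((n+n')x) + sin((n−n')x)] dx, which is 0 when n+n' is even and 2n/(n²−n'²) when n+n' is odd (it need not vanish on (0, π)).
  u² squared terms: (2)²·∫cos(x)² dx = 4·π/2 = 2*π;  (5)²·∫sin(4x)² dx = 25·π/2 = 25*π/2.
  u² cross terms: 2·(2)·(5)·∫cos(x)·sin(4x) dx = 20·(8/15) = 32/3.
  So ∫_0^π u² dx = 2*π + 25*π/2 + 32/3 = 32/3 + 29*π/2.
  (u')² squared terms: (-2)²·∫sin(x)² dx = 4·π/2 = 2*π;  (20)²·∫cos(4x)² dx = 400·π/2 = 200*π.
  (u')² cross terms: 2·(-2)·(20)·∫sin(x)·cos(4x) dx = -80·(-2/15) = 32/3.
  So ∫_0^π (u')² dx = 2*π + 200*π + 32/3 = 32/3 + 202*π.
||u||_{H^1}^2 = (32/3 + 29*π/2) + (32/3 + 202*π) = 64/3 + 433*π/2.


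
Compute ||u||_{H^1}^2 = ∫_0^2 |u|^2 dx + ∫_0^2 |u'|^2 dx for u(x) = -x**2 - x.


||u||_{H^1}^2 = 566/15

The H^1 norm (squared) on an interval (0, L) is
  ||u||_{H^1}^2 = ∫_0^L u(x)^2 dx + ∫_0^L u'(x)^2 dx.
Compute u'(x) = -2*x - 1.
Then u(x)^2 = x**4 + 2*x**3 + x**2 and u'(x)^2 = 4*x**2 + 4*x + 1.
Integrate each monomial from 0 to 2 using ∫_0^2 c·x^n dx = c·2^(n+1)/(n+1):
  ∫_0^2 u(x)^2 dx = ∫_0^2 (x^4 + 2*x^3 + x^2) dx. Term by term:
    ∫_0^2 x^4 dx = 32/5;  ∫_0^2 2*x^3 dx = 8;  ∫_0^2 x^2 dx = 8/3.
  Sum: 32/5 + 8 + 8/3 = 256/15.
  ∫_0^2 u'(x)^2 dx = ∫_0^2 (4*x^2 + 4*x + 1) dx. Term by term:
    ∫_0^2 4*x^2 dx = 32/3;  ∫_0^2 4*x dx = 8;  ∫_0^2 1 dx = 2.
  Sum: 32/3 + 8 + 2 = 62/3.
Adding: ||u||_{H^1}^2 = 256/15 + 62/3 = 566/15.


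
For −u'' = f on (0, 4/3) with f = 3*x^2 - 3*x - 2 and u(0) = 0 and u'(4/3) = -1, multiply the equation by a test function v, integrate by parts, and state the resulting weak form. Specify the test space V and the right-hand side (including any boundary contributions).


V = {v ∈ H^1(0, 4/3) : v(0) = 0} (test functions vanish at x = 0 where u is specified); weak form: ∫_0^4/3 u'v' dx = ∫_0^4/3 (3*x^2 - 3*x - 2) v dx − v(4/3) for all v ∈ V.

Multiply both sides by a test function v and integrate from 0 to 4/3:
  ∫_0^4/3 −u''(x) v(x) dx = ∫_0^4/3 f(x) v(x) dx.
Integrate the LHS by parts once:
  ∫_0^4/3 −u'' v dx = −[u'(x) v(x)]_0^4/3 + ∫_0^4/3 u'(x) v'(x) dx.
Thus ∫_0^4/3 u'(x) v'(x) dx = ∫_0^4/3 f(x) v(x) dx + [u'(x) v(x)]_0^4/3.
Choose V so that boundary terms are either known or forced to vanish.
Mixed BC: u(0) = 0 (Dirichlet) and u'(4/3) = -1 (Neumann). Define V = {v ∈ H^1(0, 4/3) : v(0) = 0}. Then [u' v]_0^4/3 = u'(4/3)·v(4/3) − u'(0)·0 = − v(4/3).
Weak formulation: find u (satisfying any essential BC) such that ∫_0^4/3 u'(x) v'(x) dx = ∫_0^4/3 f v dx − v(4/3) for all v ∈ V (Dirichlet at 0 absorbed into V; Neumann datum at x = 4/3 contributes the boundary term).
Substituting f(x) = 3*x^2 - 3*x - 2, the right-hand side is ∫_0^4/3 (3*x^2 - 3*x - 2) v dx − v(4/3).


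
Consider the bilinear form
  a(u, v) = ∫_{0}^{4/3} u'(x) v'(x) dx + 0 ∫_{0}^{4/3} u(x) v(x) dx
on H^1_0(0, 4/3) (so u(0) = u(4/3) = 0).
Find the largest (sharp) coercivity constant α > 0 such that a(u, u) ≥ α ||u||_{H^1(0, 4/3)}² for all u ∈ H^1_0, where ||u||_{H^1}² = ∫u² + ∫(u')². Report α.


α = 9*π^2/(16 + 9*π^2)

Coercivity of a(·,·) on H^1_0(0, 4/3) means a(u, u) ≥ α ||u||_{H^1}² for every u ∈ H^1_0.
The interval has length L = 4/3, and Poincaré/coercivity depend only on L. Here a(u, u) = ∫(u')² + (0)·∫u².
Here c = 0, so a(u,u) = ∫(u')² alone. The condition a(u,u) ≥ α||u||_{H^1}² reads (1−α)∫(u')² ≥ (α−c)∫u². Any admissible α is ≤ 1 (rapidly oscillating u have ∫u²/∫(u')² → 0), and α = 1 would force 0 ≥ (1−c)∫u², impossible since c < 1; so 1−α > 0. By the sharp Poincaré inequality on H^1_0 of an interval of length L, ∫(u')² ≥ (π/L)²∫u² with equality for the first sine mode sin(π(x−x₀)/L) (x₀ the left endpoint), so the inequality holds for all u iff (1−α)(π/L)² ≥ α − c, i.e. α ≤ ((π/L)² + c)/((π/L)² + 1) = (1 + c(L/π)²)/(1 + (L/π)²). (Direct route, valid since c ≤ 0: Poincaré gives c∫u² ≥ c(L/π)²∫(u')², so a(u,u) ≥ (1 + c(L/π)²)∫(u')², while ||u||_{H^1}² ≤ (1 + (L/π)²)∫(u')²; dividing yields the same α.) With (π/L)² = 9*π^2/16 and c = 0, the largest admissible constant is α = ((π/L)² + c)/((π/L)² + 1).
Simplifying, α = 9*π^2/(16 + 9*π^2).


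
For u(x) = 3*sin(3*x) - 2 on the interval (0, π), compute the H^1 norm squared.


||u||_{H^1(0,π)}^2 = -8 + 49*π

u'(x) = 9*cos(3*x).
Expand u² and (u')² and integrate term by term on (0, π), using: for integers n ≥ 1, ∫_0^π sin²(nx) dx = ∫_0^π cos²(nx) dx = π/2; for n ≠ n', ∫_0^π sin(nx)sin(n'x) dx = ∫_0^π cos(nx)cos(n'x) dx = 0; and by product-to-sum, ∫_0^π sin(nx)cos(n'x) dx = ½∫_0^π [sin((n+n')x) + sin((n−n')x)] dx, which is 0 when n+n' is even and 2n/(n²−n'²) when n+n' is odd (it need not vanish on (0, π)). For the constant mode: ∫_0^π 1 dx = π, ∫_0^π cos(nx) dx = 0, ∫_0^π sin(nx) dx = (1−(−1)^n)/n.
  u² squared terms: (-2)²·∫1 dx = 4·π = 4*π;  (3)²·∫sin(3x)² dx = 9·π/2 = 9*π/2.
  u² cross terms: 2·(-2)·(3)·∫1·sin(3x) dx = -12·(2/3) = -8.
  So ∫_0^π u² dx = 4*π + 9*π/2 − 8 = -8 + 17*π/2.
  (u')² squared terms: (9)²·∫cos(3x)² dx = 81·π/2 = 81*π/2.
  So ∫_0^π (u')² dx = 81*π/2.
||u||_{H^1}^2 = (-8 + 17*π/2) + (81*π/2) = -8 + 49*π.


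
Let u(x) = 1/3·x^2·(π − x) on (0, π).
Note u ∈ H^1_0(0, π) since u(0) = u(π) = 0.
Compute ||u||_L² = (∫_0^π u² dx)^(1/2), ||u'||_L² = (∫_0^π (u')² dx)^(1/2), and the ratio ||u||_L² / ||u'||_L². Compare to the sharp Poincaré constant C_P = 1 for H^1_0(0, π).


||u||_L² / ||u'||_L² = sqrt(14)*π/14 < C_P = 1.

u(x) = 1/3·x^2·(π − x), so u'(x) = x*(-3*x + 2*π)/3.
u(x) = 1/3·x^2·(π − x) vanishes at x = 0 and x = π, so u ∈ H^1_0(0, π). Differentiate via the product rule and integrate the resulting polynomials term by term.
  ∫_0^π u² dx = ∫_0^π (x^6/9 - 2*π*x^5/9 + π^2*x^4/9) dx. Term by term:
    ∫_0^π x^6/9 dx = π^7/63;  ∫_0^π -2*π*x^5/9 dx = -π^7/27;  ∫_0^π π^2*x^4/9 dx = π^7/45.
  Sum: π^7/63 − π^7/27 + π^7/45 = π^7/945.
  ∫_0^π (u')² dx = ∫_0^π (x^4 - 4*π*x^3/3 + 4*π^2*x^2/9) dx. Term by term:
    ∫_0^π x^4 dx = π^5/5;  ∫_0^π -4*π*x^3/3 dx = -π^5/3;  ∫_0^π 4*π^2*x^2/9 dx = 4*π^5/27.
  Sum: π^5/5 − π^5/3 + 4*π^5/27 = 2*π^5/135.
∫_0^π u² dx = π^7/945, so ||u||_L² = sqrt(105)*π^(7/2)/315.
∫_0^π (u')² dx = 2*π^5/135, so ||u'||_L² = sqrt(30)*π^(5/2)/45.
Ratio ||u||_L² / ||u'||_L² = sqrt(14)*π/14.
Sharp Poincaré constant on H^1_0(0, π) is C_P = L/π = 1, achieved by sin(x).
A polynomial bump cannot attain the sharp Poincaré constant (only the first sine eigenfunction does), so the ratio is strictly less than C_P, consistent with ||u||_L² ≤ C_P ||u'||_L².


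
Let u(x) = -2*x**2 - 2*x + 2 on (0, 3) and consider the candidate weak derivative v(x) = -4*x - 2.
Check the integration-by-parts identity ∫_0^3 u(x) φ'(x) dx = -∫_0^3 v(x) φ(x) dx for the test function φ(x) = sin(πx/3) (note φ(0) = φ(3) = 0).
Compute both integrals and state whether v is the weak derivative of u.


LHS = 48/π, RHS = 48/π. Yes, v = u' weakly.

u(x) = -2*x**2 - 2*x + 2, classical derivative u'(x) = -4*x - 2.
φ(x) = sin(πx/3), so φ'(x) = π*cos(π*x/3)/3.
Note φ(0) = φ(3) = 0, so the boundary term u·φ vanishes.
LHS = ∫_0^3 u(x) φ'(x) dx = ∫_0^3 (-2*π*x^2*cos(π*x/3)/3 - 2*π*x*cos(π*x/3)/3 + 2*π*cos(π*x/3)/3) dx. Term by term:
  ∫_0^3 2*π*cos(π*x/3)/3 dx = 0;  ∫_0^3 -2*π*x*cos(π*x/3)/3 dx = 12/π;  ∫_0^3 -2*π*x^2*cos(π*x/3)/3 dx = 36/π.
Sum: 0 + 12/π + 36/π = 48/π.
So LHS = 48/π.
∫_0^3 v(x) φ(x) dx = ∫_0^3 (-4*x*sin(π*x/3) - 2*sin(π*x/3)) dx. Term by term:
  ∫_0^3 -2*sin(π*x/3) dx = -12/π;  ∫_0^3 -4*x*sin(π*x/3) dx = -36/π.
Sum: -12/π − 36/π = -48/π.
So RHS = -∫_0^3 v(x) φ(x) dx = 48/π.
LHS = RHS, so the identity holds for this test φ.
Moreover u is smooth here and v(x) = u'(x) = -4*x - 2 pointwise, so the identity holds for every test function. Hence v is the weak derivative of u.


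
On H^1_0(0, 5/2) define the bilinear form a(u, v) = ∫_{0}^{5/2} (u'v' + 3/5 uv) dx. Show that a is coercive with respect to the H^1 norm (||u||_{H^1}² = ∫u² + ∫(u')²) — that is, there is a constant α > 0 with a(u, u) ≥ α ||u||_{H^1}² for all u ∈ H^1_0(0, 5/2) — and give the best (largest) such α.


α = (15 + 4*π^2)/(25 + 4*π^2)

Coercivity of a(·,·) on H^1_0(0, 5/2) means a(u, u) ≥ α ||u||_{H^1}² for every u ∈ H^1_0.
The interval has length L = 5/2, and Poincaré/coercivity depend only on L. Here a(u, u) = ∫(u')² + (3/5)·∫u².
Here 0 < c = 3/5 < 1. The condition a(u,u) ≥ α||u||_{H^1}² reads (1−α)∫(u')² ≥ (α−c)∫u². Any admissible α is ≤ 1 (rapidly oscillating u have ∫u²/∫(u')² → 0), and α = 1 would force 0 ≥ (1−c)∫u², impossible since c < 1; so 1−α > 0. By the sharp Poincaré inequality on H^1_0 of an interval of length L, ∫(u')² ≥ (π/L)²∫u² with equality for the first sine mode sin(π(x−x₀)/L) (x₀ the left endpoint), so the inequality holds for all u iff (1−α)(π/L)² ≥ α − c, i.e. α ≤ ((π/L)² + c)/((π/L)² + 1) = (1 + c(L/π)²)/(1 + (L/π)²). With (π/L)² = 4*π^2/25 and c = 3/5, the largest admissible constant is α = ((π/L)² + c)/((π/L)² + 1).
Simplifying, α = (15 + 4*π^2)/(25 + 4*π^2).


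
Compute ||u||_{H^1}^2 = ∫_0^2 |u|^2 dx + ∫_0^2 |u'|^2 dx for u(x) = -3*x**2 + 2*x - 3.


||u||_{H^1}^2 = 1774/15

The H^1 norm (squared) on an interval (0, L) is
  ||u||_{H^1}^2 = ∫_0^L u(x)^2 dx + ∫_0^L u'(x)^2 dx.
Compute u'(x) = 2 - 6*x.
Then u(x)^2 = 9*x**4 - 12*x**3 + 22*x**2 - 12*x + 9 and u'(x)^2 = 36*x**2 - 24*x + 4.
Integrate each monomial from 0 to 2 using ∫_0^2 c·x^n dx = c·2^(n+1)/(n+1):
  ∫_0^2 u(x)^2 dx = ∫_0^2 (9*x^4 - 12*x^3 + 22*x^2 - 12*x + 9) dx. Term by term:
    ∫_0^2 9*x^4 dx = 288/5;  ∫_0^2 -12*x^3 dx = -48;  ∫_0^2 22*x^2 dx = 176/3;
    ∫_0^2 -12*x dx = -24;  ∫_0^2 9 dx = 18.
  Sum: 288/5 − 48 + 176/3 − 24 + 18 = 934/15.
  ∫_0^2 u'(x)^2 dx = ∫_0^2 (36*x^2 - 24*x + 4) dx. Term by term:
    ∫_0^2 36*x^2 dx = 96;  ∫_0^2 -24*x dx = -48;  ∫_0^2 4 dx = 8.
  Sum: 96 − 48 + 8 = 56.
Adding: ||u||_{H^1}^2 = 934/15 + 56 = 1774/15.


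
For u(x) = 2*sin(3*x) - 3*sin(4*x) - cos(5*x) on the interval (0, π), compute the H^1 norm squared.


||u||_{H^1(0,π)}^2 = -416/3 + 219*π/2

u'(x) = 5*sin(5*x) + 6*cos(3*x) - 12*cos(4*x).
Expand u² and (u')² and integrate term by term on (0, π), using: for integers n ≥ 1, ∫_0^π sin²(nx) dx = ∫_0^π cos²(nx) dx = π/2; for n ≠ n', ∫_0^π sin(nx)sin(n'x) dx = ∫_0^π cos(nx)cos(n'x) dx = 0; and by product-to-sum, ∫_0^π sin(nx)cos(n'x) dx = ½∫_0^π [sin((n+n')x) + sin((n−n')x)] dx, which is 0 when n+n' is even and 2n/(n²−n'²) when n+n' is odd (it need not vanish on (0, π)).
  u² squared terms: (-1)²·∫cos(5x)² dx = 1·π/2 = π/2;  (-3)²·∫sin(4x)² dx = 9·π/2 = 9*π/2;  (2)²·∫sin(3x)² dx = 4·π/2 = 2*π.
  u² cross terms: 2·(-1)·(-3)·∫cos(5x)·sin(4x) dx = 6·(-8/9) = -16/3;  2·(-1)·(2)·∫cos(5x)·sin(3x) dx = -4·(0) = 0;  2·(-3)·(2)·∫sin(4x)·sin(3x) dx = -12·(0) = 0.
  So ∫_0^π u² dx = π/2 + 9*π/2 + 2*π − 16/3 + 0 + 0 = -16/3 + 7*π.
  (u')² squared terms: (-12)²·∫cos(4x)² dx = 144·π/2 = 72*π;  (5)²·∫sin(5x)² dx = 25·π/2 = 25*π/2;  (6)²·∫cos(3x)² dx = 36·π/2 = 18*π.
  (u')² cross terms: 2·(-12)·(5)·∫cos(4x)·sin(5x) dx = -120·(10/9) = -400/3;  2·(-12)·(6)·∫cos(4x)·cos(3x) dx = -144·(0) = 0;  2·(5)·(6)·∫sin(5x)·cos(3x) dx = 60·(0) = 0.
  So ∫_0^π (u')² dx = 72*π + 25*π/2 + 18*π − 400/3 + 0 + 0 = -400/3 + 205*π/2.
||u||_{H^1}^2 = (-16/3 + 7*π) + (-400/3 + 205*π/2) = -416/3 + 219*π/2.


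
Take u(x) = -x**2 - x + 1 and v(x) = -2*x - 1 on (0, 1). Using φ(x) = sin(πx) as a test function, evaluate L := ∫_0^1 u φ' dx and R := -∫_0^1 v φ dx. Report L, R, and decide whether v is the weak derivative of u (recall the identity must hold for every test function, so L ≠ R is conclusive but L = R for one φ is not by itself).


LHS = 4/π, RHS = 4/π. Yes, v = u' weakly.

u(x) = -x**2 - x + 1, classical derivative u'(x) = -2*x - 1.
φ(x) = sin(πx), so φ'(x) = π*cos(π*x).
Note φ(0) = φ(1) = 0, so the boundary term u·φ vanishes.
LHS = ∫_0^1 u(x) φ'(x) dx = ∫_0^1 (-π*x^2*cos(π*x) - π*x*cos(π*x) + π*cos(π*x)) dx. Term by term:
  ∫_0^1 π*cos(π*x) dx = 0;  ∫_0^1 -π*x*cos(π*x) dx = 2/π;  ∫_0^1 -π*x^2*cos(π*x) dx = 2/π.
Sum: 0 + 2/π + 2/π = 4/π.
So LHS = 4/π.
∫_0^1 v(x) φ(x) dx = ∫_0^1 (-2*x*sin(π*x) - sin(π*x)) dx. Term by term:
  ∫_0^1 -sin(π*x) dx = -2/π;  ∫_0^1 -2*x*sin(π*x) dx = -2/π.
Sum: -2/π − 2/π = -4/π.
So RHS = -∫_0^1 v(x) φ(x) dx = 4/π.
LHS = RHS, so the identity holds for this test φ.
Moreover u is smooth here and v(x) = u'(x) = -2*x - 1 pointwise, so the identity holds for every test function. Hence v is the weak derivative of u.


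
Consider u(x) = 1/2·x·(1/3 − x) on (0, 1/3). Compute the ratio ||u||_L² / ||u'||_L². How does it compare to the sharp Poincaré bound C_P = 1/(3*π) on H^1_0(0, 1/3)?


||u||_L² / ||u'||_L² = sqrt(10)/30 < C_P = 1/(3*π).

u(x) = 1/2·x·(1/3 − x), so u'(x) = 1/6 - x.
u(x) = 1/2·x·(1/3 − x) vanishes at x = 0 and x = 1/3, so u ∈ H^1_0(0, 1/3). Differentiate via the product rule and integrate the resulting polynomials term by term.
  ∫_0^1/3 u² dx = ∫_0^1/3 (x^4/4 - x^3/6 + x^2/36) dx. Term by term:
    ∫_0^1/3 x^4/4 dx = 1/4860;  ∫_0^1/3 -x^3/6 dx = -1/1944;  ∫_0^1/3 x^2/36 dx = 1/2916.
  Sum: 1/4860 − 1/1944 + 1/2916 = 1/29160.
  ∫_0^1/3 (u')² dx = ∫_0^1/3 (x^2 - x/3 + 1/36) dx. Term by term:
    ∫_0^1/3 x^2 dx = 1/81;  ∫_0^1/3 -x/3 dx = -1/54;  ∫_0^1/3 1/36 dx = 1/108.
  Sum: 1/81 − 1/54 + 1/108 = 1/324.
∫_0^1/3 u² dx = 1/29160, so ||u||_L² = sqrt(10)/540.
∫_0^1/3 (u')² dx = 1/324, so ||u'||_L² = 1/18.
Ratio ||u||_L² / ||u'||_L² = sqrt(10)/30.
Sharp Poincaré constant on H^1_0(0, 1/3) is C_P = L/π = 1/(3*π), achieved by sin(3*π·x).
A polynomial bump cannot attain the sharp Poincaré constant (only the first sine eigenfunction does), so the ratio is strictly less than C_P, consistent with ||u||_L² ≤ C_P ||u'||_L².


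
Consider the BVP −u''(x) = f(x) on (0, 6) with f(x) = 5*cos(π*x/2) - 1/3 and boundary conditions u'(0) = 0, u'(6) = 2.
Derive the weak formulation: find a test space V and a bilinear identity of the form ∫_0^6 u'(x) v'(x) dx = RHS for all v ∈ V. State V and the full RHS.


V = H^1(0, 6) (v unrestricted at boundary; u is determined up to an additive constant); weak form: ∫_0^6 u'v' dx = ∫_0^6 (5*cos(π*x/2) - 1/3) v dx + 2·v(6) for all v ∈ V.

Multiply both sides by a test function v and integrate from 0 to 6:
  ∫_0^6 −u''(x) v(x) dx = ∫_0^6 f(x) v(x) dx.
Integrate the LHS by parts once:
  ∫_0^6 −u'' v dx = −[u'(x) v(x)]_0^6 + ∫_0^6 u'(x) v'(x) dx.
Thus ∫_0^6 u'(x) v'(x) dx = ∫_0^6 f(x) v(x) dx + [u'(x) v(x)]_0^6.
Choose V so that boundary terms are either known or forced to vanish.
u has inhomogeneous Neumann u'(0) = 0, u'(6) = 2. [u' v]_0^6 = (2)·v(6) − (0)·v(0) = 2·v(6). Take V = H^1(0, 6); boundary term becomes part of RHS.
Weak formulation: find u (satisfying any essential BC) such that ∫_0^6 u'(x) v'(x) dx = ∫_0^6 f v dx + 2·v(6) for all v ∈ V (Neumann data are natural BCs: they enter the RHS as boundary terms).
Substituting f(x) = 5*cos(π*x/2) - 1/3, the right-hand side is ∫_0^6 (5*cos(π*x/2) - 1/3) v dx + 2·v(6).
Compatibility check (pure Neumann): taking v ≡ 1 ∈ V gives 0 = ∫_0^6 f dx + (2) − (0), i.e. ∫_0^6 f dx must equal u'(0) − u'(6) = -2. Indeed ∫_0^6 (5*cos(π*x/2) - 1/3) dx = -2, so the data are compatible. The solution is then unique only up to an additive constant (fix it e.g. by requiring ∫_0^6 u dx = 0).


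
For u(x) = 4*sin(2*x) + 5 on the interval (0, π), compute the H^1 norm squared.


||u||_{H^1(0,π)}^2 = 65*π

u'(x) = 8*cos(2*x).
Expand u² and (u')² and integrate term by term on (0, π), using: for integers n ≥ 1, ∫_0^π sin²(nx) dx = ∫_0^π cos²(nx) dx = π/2; for n ≠ n', ∫_0^π sin(nx)sin(n'x) dx = ∫_0^π cos(nx)cos(n'x) dx = 0; and by product-to-sum, ∫_0^π sin(nx)cos(n'x) dx = ½∫_0^π [sin((n+n')x) + sin((n−n')x)] dx, which is 0 when n+n' is even and 2n/(n²−n'²) when n+n' is odd (it need not vanish on (0, π)). For the constant mode: ∫_0^π 1 dx = π, ∫_0^π cos(nx) dx = 0, ∫_0^π sin(nx) dx = (1−(−1)^n)/n.
  u² squared terms: (5)²·∫1 dx = 25·π = 25*π;  (4)²·∫sin(2x)² dx = 16·π/2 = 8*π.
  u² cross terms: 2·(5)·(4)·∫1·sin(2x) dx = 40·(0) = 0.
  So ∫_0^π u² dx = 25*π + 8*π + 0 = 33*π.
  (u')² squared terms: (8)²·∫cos(2x)² dx = 64·π/2 = 32*π.
  So ∫_0^π (u')² dx = 32*π.
||u||_{H^1}^2 = (33*π) + (32*π) = 65*π.


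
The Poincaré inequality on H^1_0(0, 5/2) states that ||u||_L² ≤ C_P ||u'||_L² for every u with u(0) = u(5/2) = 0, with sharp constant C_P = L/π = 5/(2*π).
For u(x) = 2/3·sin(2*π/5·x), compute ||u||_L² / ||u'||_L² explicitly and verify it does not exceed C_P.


||u||_L² / ||u'||_L² = 5/(2*π) = C_P.

u(x) = 2/3·sin(2*π/5·x), so u'(x) = 4*π*cos(2*π*x/5)/15.
Writing u(x) = A·sin(kπx/L) with A = 2/3 and k = 1, use ∫_0^L sin²(kπx/L) dx = L/2 and ∫_0^L cos²(kπx/L) dx = L/2.
u² = 4/9·sin²(2*π/5·x) and (u')² = 16*π^2/225·cos²(2*π/5·x), and each of sin², cos² integrates to L/2 = 5/4 over (0, 5/2).
∫_0^5/2 u² dx = 5/9, so ||u||_L² = sqrt(5)/3.
∫_0^5/2 (u')² dx = 4*π^2/45, so ||u'||_L² = 2*sqrt(5)*π/15.
Ratio ||u||_L² / ||u'||_L² = 5/(2*π).
Sharp Poincaré constant on H^1_0(0, 5/2) is C_P = L/π = 5/(2*π), achieved by sin(2*π/5·x).
This is the k = 1 eigenfunction (up to amplitude), so the ratio equals the sharp Poincaré constant exactly.


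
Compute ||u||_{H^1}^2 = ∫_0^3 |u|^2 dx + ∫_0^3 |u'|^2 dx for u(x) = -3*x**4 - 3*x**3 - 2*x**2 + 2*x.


||u||_{H^1}^2 = 16880271/140

The H^1 norm (squared) on an interval (0, L) is
  ||u||_{H^1}^2 = ∫_0^L u(x)^2 dx + ∫_0^L u'(x)^2 dx.
Compute u'(x) = -12*x**3 - 9*x**2 - 4*x + 2.
Then u(x)^2 = 9*x**8 + 18*x**7 + 21*x**6 - 8*x**4 - 8*x**3 + 4*x**2 and u'(x)^2 = 144*x**6 + 216*x**5 + 177*x**4 + 24*x**3 - 20*x**2 - 16*x + 4.
Integrate each monomial from 0 to 3 using ∫_0^3 c·x^n dx = c·3^(n+1)/(n+1):
  ∫_0^3 u(x)^2 dx = ∫_0^3 (9*x^8 + 18*x^7 + 21*x^6 - 8*x^4 - 8*x^3 + 4*x^2) dx. Term by term:
    ∫_0^3 9*x^8 dx = 19683;  ∫_0^3 18*x^7 dx = 59049/4;  ∫_0^3 21*x^6 dx = 6561;
    ∫_0^3 -8*x^4 dx = -1944/5;  ∫_0^3 -8*x^3 dx = -162;  ∫_0^3 4*x^2 dx = 36.
  Sum: 19683 + 59049/4 + 6561 − 1944/5 − 162 + 36 = 809829/20.
  ∫_0^3 u'(x)^2 dx = ∫_0^3 (144*x^6 + 216*x^5 + 177*x^4 + 24*x^3 - 20*x^2 - 16*x + 4) dx. Term by term:
    ∫_0^3 144*x^6 dx = 314928/7;  ∫_0^3 216*x^5 dx = 26244;  ∫_0^3 177*x^4 dx = 43011/5;
    ∫_0^3 24*x^3 dx = 486;  ∫_0^3 -20*x^2 dx = -180;  ∫_0^3 -16*x dx = -72;
    ∫_0^3 4 dx = 12.
  Sum: 314928/7 + 26244 + 43011/5 + 486 − 180 − 72 + 12 = 2802867/35.
Adding: ||u||_{H^1}^2 = 809829/20 + 2802867/35 = 16880271/140.


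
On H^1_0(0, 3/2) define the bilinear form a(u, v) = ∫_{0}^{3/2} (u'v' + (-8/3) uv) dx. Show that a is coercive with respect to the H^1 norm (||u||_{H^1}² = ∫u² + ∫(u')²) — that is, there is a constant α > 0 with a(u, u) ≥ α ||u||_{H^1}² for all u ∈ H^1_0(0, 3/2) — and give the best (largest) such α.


α = 4*(-6 + π^2)/(9 + 4*π^2)

Coercivity of a(·,·) on H^1_0(0, 3/2) means a(u, u) ≥ α ||u||_{H^1}² for every u ∈ H^1_0.
The interval has length L = 3/2, and Poincaré/coercivity depend only on L. Here a(u, u) = ∫(u')² + (-8/3)·∫u².
Here c = -8/3 < 0 with |c| < (π/L)² = 4*π^2/9, so coercivity still holds. The condition a(u,u) ≥ α||u||_{H^1}² reads (1−α)∫(u')² ≥ (α−c)∫u². Any admissible α is ≤ 1 (rapidly oscillating u have ∫u²/∫(u')² → 0), and α = 1 would force 0 ≥ (1−c)∫u², impossible since c < 1; so 1−α > 0. By the sharp Poincaré inequality on H^1_0 of an interval of length L, ∫(u')² ≥ (π/L)²∫u² with equality for the first sine mode sin(π(x−x₀)/L) (x₀ the left endpoint), so the inequality holds for all u iff (1−α)(π/L)² ≥ α − c, i.e. α ≤ ((π/L)² + c)/((π/L)² + 1) = (1 + c(L/π)²)/(1 + (L/π)²). (Direct route, valid since c ≤ 0: Poincaré gives c∫u² ≥ c(L/π)²∫(u')², so a(u,u) ≥ (1 + c(L/π)²)∫(u')², while ||u||_{H^1}² ≤ (1 + (L/π)²)∫(u')²; dividing yields the same α.) With (π/L)² = 4*π^2/9 and c = -8/3, the largest admissible constant is α = ((π/L)² + c)/((π/L)² + 1).
Simplifying, α = 4*(-6 + π^2)/(9 + 4*π^2).


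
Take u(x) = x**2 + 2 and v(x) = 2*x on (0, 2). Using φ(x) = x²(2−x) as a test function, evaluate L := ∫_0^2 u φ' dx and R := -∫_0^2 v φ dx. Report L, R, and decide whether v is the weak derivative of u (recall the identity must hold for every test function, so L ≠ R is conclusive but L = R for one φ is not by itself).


LHS = -16/5, RHS = -16/5. Yes, v = u' weakly.

u(x) = x**2 + 2, classical derivative u'(x) = 2*x.
φ(x) = x²(2−x), so φ'(x) = x*(4 - 3*x).
Note φ(0) = φ(2) = 0, so the boundary term u·φ vanishes.
LHS = ∫_0^2 u(x) φ'(x) dx = ∫_0^2 (-3*x^4 + 4*x^3 - 6*x^2 + 8*x) dx. Term by term:
  ∫_0^2 -3*x^4 dx = -96/5;  ∫_0^2 4*x^3 dx = 16;  ∫_0^2 -6*x^2 dx = -16;
  ∫_0^2 8*x dx = 16.
Sum: -96/5 + 16 − 16 + 16 = -16/5.
So LHS = -16/5.
∫_0^2 v(x) φ(x) dx = ∫_0^2 (-2*x^4 + 4*x^3) dx. Term by term:
  ∫_0^2 -2*x^4 dx = -64/5;  ∫_0^2 4*x^3 dx = 16.
Sum: -64/5 + 16 = 16/5.
So RHS = -∫_0^2 v(x) φ(x) dx = -16/5.
LHS = RHS, so the identity holds for this test φ.
Moreover u is smooth here and v(x) = u'(x) = 2*x pointwise, so the identity holds for every test function. Hence v is the weak derivative of u.


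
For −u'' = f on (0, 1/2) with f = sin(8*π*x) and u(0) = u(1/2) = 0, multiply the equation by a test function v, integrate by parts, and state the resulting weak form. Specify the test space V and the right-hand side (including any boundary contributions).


V = H^1_0(0, 1/2) (so v(0) = v(1/2) = 0); weak form: ∫_0^1/2 u'v' dx = ∫_0^1/2 (sin(8*π*x)) v dx for all v ∈ V.

Multiply both sides by a test function v and integrate from 0 to 1/2:
  ∫_0^1/2 −u''(x) v(x) dx = ∫_0^1/2 f(x) v(x) dx.
Integrate the LHS by parts once:
  ∫_0^1/2 −u'' v dx = −[u'(x) v(x)]_0^1/2 + ∫_0^1/2 u'(x) v'(x) dx.
Thus ∫_0^1/2 u'(x) v'(x) dx = ∫_0^1/2 f(x) v(x) dx + [u'(x) v(x)]_0^1/2.
Choose V so that boundary terms are either known or forced to vanish.
u is Dirichlet: u(0) = u(1/2) = 0. Let V = H^1_0(0, 1/2); then v(0) = v(1/2) = 0, and [u' v]_0^1/2 = 0.
Weak formulation: find u (satisfying any essential BC) such that ∫_0^1/2 u'(x) v'(x) dx = ∫_0^1/2 f v dx for all v ∈ V.
Substituting f(x) = sin(8*π*x), the right-hand side is ∫_0^1/2 (sin(8*π*x)) v dx.


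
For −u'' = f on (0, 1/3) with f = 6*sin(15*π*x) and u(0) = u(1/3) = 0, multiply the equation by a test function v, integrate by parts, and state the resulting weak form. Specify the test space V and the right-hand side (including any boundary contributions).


V = H^1_0(0, 1/3) (so v(0) = v(1/3) = 0); weak form: ∫_0^1/3 u'v' dx = ∫_0^1/3 (6*sin(15*π*x)) v dx for all v ∈ V.

Multiply both sides by a test function v and integrate from 0 to 1/3:
  ∫_0^1/3 −u''(x) v(x) dx = ∫_0^1/3 f(x) v(x) dx.
Integrate the LHS by parts once:
  ∫_0^1/3 −u'' v dx = −[u'(x) v(x)]_0^1/3 + ∫_0^1/3 u'(x) v'(x) dx.
Thus ∫_0^1/3 u'(x) v'(x) dx = ∫_0^1/3 f(x) v(x) dx + [u'(x) v(x)]_0^1/3.
Choose V so that boundary terms are either known or forced to vanish.
u is Dirichlet: u(0) = u(1/3) = 0. Let V = H^1_0(0, 1/3); then v(0) = v(1/3) = 0, and [u' v]_0^1/3 = 0.
Weak formulation: find u (satisfying any essential BC) such that ∫_0^1/3 u'(x) v'(x) dx = ∫_0^1/3 f v dx for all v ∈ V.
Substituting f(x) = 6*sin(15*π*x), the right-hand side is ∫_0^1/3 (6*sin(15*π*x)) v dx.


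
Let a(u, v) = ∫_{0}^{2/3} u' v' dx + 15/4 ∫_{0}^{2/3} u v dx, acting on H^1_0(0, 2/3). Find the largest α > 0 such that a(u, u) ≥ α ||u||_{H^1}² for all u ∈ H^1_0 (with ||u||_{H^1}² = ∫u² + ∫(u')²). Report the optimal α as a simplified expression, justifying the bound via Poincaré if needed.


α = 1

Coercivity of a(·,·) on H^1_0(0, 2/3) means a(u, u) ≥ α ||u||_{H^1}² for every u ∈ H^1_0.
The interval has length L = 2/3, and Poincaré/coercivity depend only on L. Here a(u, u) = ∫(u')² + (15/4)·∫u².
Here c = 15/4 ≥ 1, so a(u,u) = ∫(u')² + c∫u² ≥ ∫(u')² + ∫u² = ||u||_{H^1}², i.e. α = 1 works. No larger α is possible: a(u,u) ≥ α||u||_{H^1}² means (1−α)∫(u')² ≥ (α−c)∫u², and for the modes u_n = sin(nπ(x−x₀)/L) (x₀ the left endpoint) one has ∫u_n²/∫(u_n')² = (L/(nπ))² → 0, so a(u_n,u_n)/||u_n||_{H^1}² → 1. Hence the optimal constant is α = 1.
Therefore α = 1.


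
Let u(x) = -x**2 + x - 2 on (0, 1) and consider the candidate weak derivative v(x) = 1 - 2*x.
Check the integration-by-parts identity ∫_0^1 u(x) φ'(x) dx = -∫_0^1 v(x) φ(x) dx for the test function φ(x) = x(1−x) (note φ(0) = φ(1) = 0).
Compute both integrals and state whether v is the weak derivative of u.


LHS = 0, RHS = 0. Yes, v = u' weakly.

u(x) = -x**2 + x - 2, classical derivative u'(x) = 1 - 2*x.
φ(x) = x(1−x), so φ'(x) = 1 - 2*x.
Note φ(0) = φ(1) = 0, so the boundary term u·φ vanishes.
LHS = ∫_0^1 u(x) φ'(x) dx = ∫_0^1 (2*x^3 - 3*x^2 + 5*x - 2) dx. Term by term:
  ∫_0^1 2*x^3 dx = 1/2;  ∫_0^1 -3*x^2 dx = -1;  ∫_0^1 5*x dx = 5/2;
  ∫_0^1 -2 dx = -2.
Sum: 1/2 − 1 + 5/2 − 2 = 0.
So LHS = 0.
∫_0^1 v(x) φ(x) dx = ∫_0^1 (2*x^3 - 3*x^2 + x) dx. Term by term:
  ∫_0^1 2*x^3 dx = 1/2;  ∫_0^1 -3*x^2 dx = -1;  ∫_0^1 x dx = 1/2.
Sum: 1/2 − 1 + 1/2 = 0.
So RHS = -∫_0^1 v(x) φ(x) dx = 0.
LHS = RHS, so the identity holds for this test φ.
Moreover u is smooth here and v(x) = u'(x) = 1 - 2*x pointwise, so the identity holds for every test function. Hence v is the weak derivative of u.


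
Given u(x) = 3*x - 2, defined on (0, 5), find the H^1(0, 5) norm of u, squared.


||u||_{H^1}^2 = 290

The H^1 norm (squared) on an interval (0, L) is
  ||u||_{H^1}^2 = ∫_0^L u(x)^2 dx + ∫_0^L u'(x)^2 dx.
Compute u'(x) = 3.
Then u(x)^2 = 9*x**2 - 12*x + 4 and u'(x)^2 = 9.
Integrate each monomial from 0 to 5 using ∫_0^5 c·x^n dx = c·5^(n+1)/(n+1):
  ∫_0^5 u(x)^2 dx = ∫_0^5 (9*x^2 - 12*x + 4) dx. Term by term:
    ∫_0^5 9*x^2 dx = 375;  ∫_0^5 -12*x dx = -150;  ∫_0^5 4 dx = 20.
  Sum: 375 − 150 + 20 = 245.
  ∫_0^5 u'(x)^2 dx = ∫_0^5 (9) dx. Term by term:
    ∫_0^5 9 dx = 45.
Adding: ||u||_{H^1}^2 = 245 + 45 = 290.


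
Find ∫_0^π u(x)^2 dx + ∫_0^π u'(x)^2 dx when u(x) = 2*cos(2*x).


||u||_{H^1(0,π)}^2 = 10*π

u'(x) = -4*sin(2*x).
Expand u² and (u')² and integrate term by term on (0, π), using: for integers n ≥ 1, ∫_0^π sin²(nx) dx = ∫_0^π cos²(nx) dx = π/2; for n ≠ n', ∫_0^π sin(nx)sin(n'x) dx = ∫_0^π cos(nx)cos(n'x) dx = 0; and by product-to-sum, ∫_0^π sin(nx)cos(n'x) dx = ½∫_0^π [sin((n+n')x) + sin((n−n')x)] dx, which is 0 when n+n' is even and 2n/(n²−n'²) when n+n' is odd (it need not vanish on (0, π)).
  u² squared terms: (2)²·∫cos(2x)² dx = 4·π/2 = 2*π.
  So ∫_0^π u² dx = 2*π.
  (u')² squared terms: (-4)²·∫sin(2x)² dx = 16·π/2 = 8*π.
  So ∫_0^π (u')² dx = 8*π.
||u||_{H^1}^2 = (2*π) + (8*π) = 10*π.


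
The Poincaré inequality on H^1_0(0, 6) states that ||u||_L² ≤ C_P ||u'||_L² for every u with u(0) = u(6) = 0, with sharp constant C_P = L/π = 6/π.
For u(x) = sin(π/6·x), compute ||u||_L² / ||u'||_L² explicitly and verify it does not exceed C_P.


||u||_L² / ||u'||_L² = 6/π = C_P.

u(x) = sin(π/6·x), so u'(x) = π*cos(π*x/6)/6.
Writing u(x) = A·sin(kπx/L) with A = 1 and k = 1, use ∫_0^L sin²(kπx/L) dx = L/2 and ∫_0^L cos²(kπx/L) dx = L/2.
u² = 1·sin²(π/6·x) and (u')² = π^2/36·cos²(π/6·x), and each of sin², cos² integrates to L/2 = 3 over (0, 6).
∫_0^6 u² dx = 3, so ||u||_L² = sqrt(3).
∫_0^6 (u')² dx = π^2/12, so ||u'||_L² = sqrt(3)*π/6.
Ratio ||u||_L² / ||u'||_L² = 6/π.
Sharp Poincaré constant on H^1_0(0, 6) is C_P = L/π = 6/π, achieved by sin(π/6·x).
This is the k = 1 eigenfunction (up to amplitude), so the ratio equals the sharp Poincaré constant exactly.


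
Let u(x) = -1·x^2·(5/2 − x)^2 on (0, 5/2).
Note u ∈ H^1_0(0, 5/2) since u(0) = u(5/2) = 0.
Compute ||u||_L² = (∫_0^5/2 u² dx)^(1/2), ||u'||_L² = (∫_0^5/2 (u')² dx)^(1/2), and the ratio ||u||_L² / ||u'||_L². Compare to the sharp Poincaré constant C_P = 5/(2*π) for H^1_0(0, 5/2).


||u||_L² / ||u'||_L² = 5*sqrt(3)/12 < C_P = 5/(2*π).

u(x) = -1·x^2·(5/2 − x)^2, so u'(x) = x*(-8*x^2 + 30*x - 25)/2.
u(x) = -1·x^2·(5/2 − x)^2 vanishes at x = 0 and x = 5/2, so u ∈ H^1_0(0, 5/2). Differentiate via the product rule and integrate the resulting polynomials term by term.
  ∫_0^5/2 u² dx = ∫_0^5/2 (x^8 - 10*x^7 + 75*x^6/2 - 125*x^5/2 + 625*x^4/16) dx. Term by term:
    ∫_0^5/2 x^8 dx = 1953125/4608;  ∫_0^5/2 -10*x^7 dx = -1953125/1024;  ∫_0^5/2 75*x^6/2 dx = 5859375/1792;
    ∫_0^5/2 -125*x^5/2 dx = -1953125/768;  ∫_0^5/2 625*x^4/16 dx = 390625/512.
  Sum: 1953125/4608 − 1953125/1024 + 5859375/1792 − 1953125/768 + 390625/512 = 390625/64512.
  ∫_0^5/2 (u')² dx = ∫_0^5/2 (16*x^6 - 120*x^5 + 325*x^4 - 375*x^3 + 625*x^2/4) dx. Term by term:
    ∫_0^5/2 16*x^6 dx = 78125/56;  ∫_0^5/2 -120*x^5 dx = -78125/16;  ∫_0^5/2 325*x^4 dx = 203125/32;
    ∫_0^5/2 -375*x^3 dx = -234375/64;  ∫_0^5/2 625*x^2/4 dx = 78125/96.
  Sum: 78125/56 − 78125/16 + 203125/32 − 234375/64 + 78125/96 = 15625/1344.
∫_0^5/2 u² dx = 390625/64512, so ||u||_L² = 625*sqrt(7)/672.
∫_0^5/2 (u')² dx = 15625/1344, so ||u'||_L² = 125*sqrt(21)/168.
Ratio ||u||_L² / ||u'||_L² = 5*sqrt(3)/12.
Sharp Poincaré constant on H^1_0(0, 5/2) is C_P = L/π = 5/(2*π), achieved by sin(2*π/5·x).
A polynomial bump cannot attain the sharp Poincaré constant (only the first sine eigenfunction does), so the ratio is strictly less than C_P, consistent with ||u||_L² ≤ C_P ||u'||_L².


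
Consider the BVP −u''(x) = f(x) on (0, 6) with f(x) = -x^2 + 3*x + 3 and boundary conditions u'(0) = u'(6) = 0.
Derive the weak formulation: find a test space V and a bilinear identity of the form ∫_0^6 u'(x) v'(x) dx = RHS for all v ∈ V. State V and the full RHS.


V = H^1(0, 6) (no boundary constraint on v; u is determined up to an additive constant); weak form: ∫_0^6 u'v' dx = ∫_0^6 (-x^2 + 3*x + 3) v dx for all v ∈ V.

Multiply both sides by a test function v and integrate from 0 to 6:
  ∫_0^6 −u''(x) v(x) dx = ∫_0^6 f(x) v(x) dx.
Integrate the LHS by parts once:
  ∫_0^6 −u'' v dx = −[u'(x) v(x)]_0^6 + ∫_0^6 u'(x) v'(x) dx.
Thus ∫_0^6 u'(x) v'(x) dx = ∫_0^6 f(x) v(x) dx + [u'(x) v(x)]_0^6.
Choose V so that boundary terms are either known or forced to vanish.
u has homogeneous Neumann: u'(0) = u'(6) = 0. So [u' v]_0^6 = 0·v(6) − 0·v(0) = 0 for any v; take V = H^1(0, 6).
Weak formulation: find u (satisfying any essential BC) such that ∫_0^6 u'(x) v'(x) dx = ∫_0^6 f v dx for all v ∈ V (homogeneous Neumann, so boundary terms vanish).
Substituting f(x) = -x^2 + 3*x + 3, the right-hand side is ∫_0^6 (-x^2 + 3*x + 3) v dx.
Compatibility check (pure Neumann): taking v ≡ 1 ∈ V gives 0 = ∫_0^6 f dx + (0) − (0), i.e. ∫_0^6 f dx must equal u'(0) − u'(6) = 0. Indeed ∫_0^6 (-x^2 + 3*x + 3) dx = 0, so the data are compatible. The solution is then unique only up to an additive constant (fix it e.g. by requiring ∫_0^6 u dx = 0).


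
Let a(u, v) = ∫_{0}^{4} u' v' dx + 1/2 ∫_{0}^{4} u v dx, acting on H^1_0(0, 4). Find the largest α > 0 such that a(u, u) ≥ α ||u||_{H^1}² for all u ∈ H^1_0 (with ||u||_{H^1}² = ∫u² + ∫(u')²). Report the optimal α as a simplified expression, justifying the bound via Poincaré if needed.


α = (8 + π^2)/(π^2 + 16)

Coercivity of a(·,·) on H^1_0(0, 4) means a(u, u) ≥ α ||u||_{H^1}² for every u ∈ H^1_0.
The interval has length L = 4, and Poincaré/coercivity depend only on L. Here a(u, u) = ∫(u')² + (1/2)·∫u².
Here 0 < c = 1/2 < 1. The condition a(u,u) ≥ α||u||_{H^1}² reads (1−α)∫(u')² ≥ (α−c)∫u². Any admissible α is ≤ 1 (rapidly oscillating u have ∫u²/∫(u')² → 0), and α = 1 would force 0 ≥ (1−c)∫u², impossible since c < 1; so 1−α > 0. By the sharp Poincaré inequality on H^1_0 of an interval of length L, ∫(u')² ≥ (π/L)²∫u² with equality for the first sine mode sin(π(x−x₀)/L) (x₀ the left endpoint), so the inequality holds for all u iff (1−α)(π/L)² ≥ α − c, i.e. α ≤ ((π/L)² + c)/((π/L)² + 1) = (1 + c(L/π)²)/(1 + (L/π)²). With (π/L)² = π^2/16 and c = 1/2, the largest admissible constant is α = ((π/L)² + c)/((π/L)² + 1).
Simplifying, α = (8 + π^2)/(π^2 + 16).


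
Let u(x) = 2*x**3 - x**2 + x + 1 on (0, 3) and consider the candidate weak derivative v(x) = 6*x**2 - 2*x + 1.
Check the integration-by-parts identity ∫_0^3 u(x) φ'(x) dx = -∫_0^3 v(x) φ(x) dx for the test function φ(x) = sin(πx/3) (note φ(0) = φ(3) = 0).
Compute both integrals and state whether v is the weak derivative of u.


LHS = -150/π + 648/π^3, RHS = -150/π + 648/π^3. Yes, v = u' weakly.

u(x) = 2*x**3 - x**2 + x + 1, classical derivative u'(x) = 6*x**2 - 2*x + 1.
φ(x) = sin(πx/3), so φ'(x) = π*cos(π*x/3)/3.
Note φ(0) = φ(3) = 0, so the boundary term u·φ vanishes.
LHS = ∫_0^3 u(x) φ'(x) dx = ∫_0^3 (2*π*x^3*cos(π*x/3)/3 - π*x^2*cos(π*x/3)/3 + π*x*cos(π*x/3)/3 + π*cos(π*x/3)/3) dx. Term by term:
  ∫_0^3 π*cos(π*x/3)/3 dx = 0;  ∫_0^3 -π*x^2*cos(π*x/3)/3 dx = 18/π;  ∫_0^3 π*x*cos(π*x/3)/3 dx = -6/π;
  ∫_0^3 2*π*x^3*cos(π*x/3)/3 dx = -162/π + 648/π^3.
Sum: 0 + 18/π − 6/π + -162/π + 648/π^3 = -150/π + 648/π^3.
So LHS = -150/π + 648/π^3.
∫_0^3 v(x) φ(x) dx = ∫_0^3 (6*x^2*sin(π*x/3) - 2*x*sin(π*x/3) + sin(π*x/3)) dx. Term by term:
  ∫_0^3 -2*x*sin(π*x/3) dx = -18/π;  ∫_0^3 6*x^2*sin(π*x/3) dx = -648/π^3 + 162/π;  ∫_0^3 sin(π*x/3) dx = 6/π.
Sum: -18/π + -648/π^3 + 162/π + 6/π = -648/π^3 + 150/π.
So RHS = -∫_0^3 v(x) φ(x) dx = -150/π + 648/π^3.
LHS = RHS, so the identity holds for this test φ.
Moreover u is smooth here and v(x) = u'(x) = 6*x**2 - 2*x + 1 pointwise, so the identity holds for every test function. Hence v is the weak derivative of u.
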